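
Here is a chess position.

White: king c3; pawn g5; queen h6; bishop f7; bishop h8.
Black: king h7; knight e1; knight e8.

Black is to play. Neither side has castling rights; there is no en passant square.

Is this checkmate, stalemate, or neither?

checkmate

Black to move; black king on h7.
In check: yes, from the white queen on h6.
King squares — g6: attacked by Qh6; h6: attacked by Pg5; g7: attacked by Qh6; g8: attacked by Bf7; h8: attacked by Qh6.
Legal moves for Black: none.
In check with no legal moves → checkmate.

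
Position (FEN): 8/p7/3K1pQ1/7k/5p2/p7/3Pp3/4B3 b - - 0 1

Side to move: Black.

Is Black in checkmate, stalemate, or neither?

neither

Black to move; black king on h5.
In check: yes, from the white queen on g6.
King squares — g4: attacked by Qg6; h4: attacked by Be1; g5: attacked by Qg6; g6: available; h6: attacked by Qg6.
Legal moves for Black: Kxg6.
Black is in check but has 1 legal move → neither.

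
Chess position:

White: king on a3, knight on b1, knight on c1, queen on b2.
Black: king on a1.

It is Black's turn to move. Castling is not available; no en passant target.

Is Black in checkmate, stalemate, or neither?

Black to move; black king on a1.
In check: yes, from the white queen on b2.
King squares — b1: attacked by Qb2; a2: attacked by Nc1; b2: attacked by Ka3.
Legal moves for Black: none.
In check with no legal moves → checkmate.

checkmate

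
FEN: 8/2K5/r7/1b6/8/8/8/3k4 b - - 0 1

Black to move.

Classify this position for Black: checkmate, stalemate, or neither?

Black to move; black king on d1.
In check: no.
Legal moves for Black include: Ra8, Ra7+, Rh6, Rg6, Rf6, Re6, Rd6, Rc6+, Rb6, Ra5, Ra4, Ra3, Ra2, Ra1, Be8, Bd7, Bc6, Bc4, ... (list truncated; more exist).
Black has legal moves and is not in check → neither.

neither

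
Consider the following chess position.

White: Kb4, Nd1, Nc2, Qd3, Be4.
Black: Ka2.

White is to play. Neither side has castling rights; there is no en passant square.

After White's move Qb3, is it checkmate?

After Qb3: black king on a2; in check: yes, from the white queen on b3.
King squares — a1: attacked by Nc2; b1: attacked by Qb3; b2: attacked by Nd1; a3: attacked by Nc2; b3: attacked by Kb4.
Black has no legal moves → checkmate.

yes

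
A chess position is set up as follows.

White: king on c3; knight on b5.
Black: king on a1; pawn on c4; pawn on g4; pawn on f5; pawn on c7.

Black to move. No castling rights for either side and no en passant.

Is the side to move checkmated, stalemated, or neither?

neither

Black to move; black king on a1.
In check: no.
Legal moves for Black: Ka2, Kb1, c6, f4, g3, c5.
Black has 6 legal moves and is not in check → neither.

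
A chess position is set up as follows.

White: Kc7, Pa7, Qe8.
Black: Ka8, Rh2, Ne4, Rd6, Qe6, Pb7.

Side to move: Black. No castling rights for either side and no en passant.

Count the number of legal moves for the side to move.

4

Black to move; king on a8.
In check: yes, from the white queen on e8.
Legal moves: Kxa7, Qxe8, Qc8+, Rd8.
Count: 4.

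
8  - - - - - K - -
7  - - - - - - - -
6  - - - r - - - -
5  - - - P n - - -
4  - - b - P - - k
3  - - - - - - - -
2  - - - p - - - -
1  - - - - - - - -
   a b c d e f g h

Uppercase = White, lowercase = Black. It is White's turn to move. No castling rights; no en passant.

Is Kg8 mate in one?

After Kg8: black king on h4; in check: no.
Black is not in check, so this cannot be checkmate.

no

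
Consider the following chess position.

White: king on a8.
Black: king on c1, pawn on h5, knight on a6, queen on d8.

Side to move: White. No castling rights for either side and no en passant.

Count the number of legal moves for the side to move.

White to move; king on a8.
In check: yes, from the black queen on d8.
Legal moves: Kb7, Ka7.
Count: 2.

2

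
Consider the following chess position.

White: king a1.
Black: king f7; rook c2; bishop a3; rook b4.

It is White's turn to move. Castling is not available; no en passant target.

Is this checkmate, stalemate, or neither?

stalemate

White to move; white king on a1.
In check: no.
King squares — b1: attacked by Rb4; a2: attacked by Rc2; b2: attacked by Rc2.
Legal moves for White: none.
Not in check and no legal moves → stalemate.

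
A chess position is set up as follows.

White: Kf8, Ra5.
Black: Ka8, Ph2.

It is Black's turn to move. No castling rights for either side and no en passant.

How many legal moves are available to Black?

Black to move; king on a8.
In check: yes, from the white rook on a5.
Legal moves: Kb8, Kb7.
Count: 2.

2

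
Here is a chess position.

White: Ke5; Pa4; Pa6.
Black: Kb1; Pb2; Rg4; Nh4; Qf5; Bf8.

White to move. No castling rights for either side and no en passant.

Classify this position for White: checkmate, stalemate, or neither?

White to move; white king on e5.
In check: yes, from the black queen on f5.
King squares — d4: attacked by Rg4; e4: attacked by Rg4; f4: attacked by Rg4; d5: attacked by Qf5; f5: attacked by Nh4; d6: attacked by Bf8; e6: attacked by Qf5; f6: attacked by Qf5.
Legal moves for White: none.
In check with no legal moves → checkmate.

checkmate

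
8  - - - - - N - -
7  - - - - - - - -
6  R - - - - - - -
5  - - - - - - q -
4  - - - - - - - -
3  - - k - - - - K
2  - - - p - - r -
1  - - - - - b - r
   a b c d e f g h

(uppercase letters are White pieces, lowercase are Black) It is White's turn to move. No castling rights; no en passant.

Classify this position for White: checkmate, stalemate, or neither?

White to move; white king on h3.
In check: yes, from the black rook on h1.
King squares — g2: attacked by Bf1; h2: attacked by Rh1; g3: attacked by Rg2; g4: attacked by Rg2; h4: attacked by Rh1.
Legal moves for White: none.
In check with no legal moves → checkmate.

checkmate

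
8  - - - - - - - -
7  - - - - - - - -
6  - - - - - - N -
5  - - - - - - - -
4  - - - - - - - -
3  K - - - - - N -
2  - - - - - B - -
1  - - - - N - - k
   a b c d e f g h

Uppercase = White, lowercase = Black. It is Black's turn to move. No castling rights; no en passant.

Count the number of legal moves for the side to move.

Black to move; king on h1.
In check: yes, from the white knight on g3.
Legal moves: Kh2.
Count: 1.

1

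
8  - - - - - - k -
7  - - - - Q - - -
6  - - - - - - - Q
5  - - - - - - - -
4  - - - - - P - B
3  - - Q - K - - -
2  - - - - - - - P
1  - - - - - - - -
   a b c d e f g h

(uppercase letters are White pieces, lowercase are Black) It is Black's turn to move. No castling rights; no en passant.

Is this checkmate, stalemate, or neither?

Black to move; black king on g8.
In check: no.
King squares — f7: attacked by Qe7; g7: attacked by Qc3; h7: attacked by Qh6; f8: attacked by Qh6; h8: attacked by Qc3.
Legal moves for Black: none.
Not in check and no legal moves → stalemate.

stalemate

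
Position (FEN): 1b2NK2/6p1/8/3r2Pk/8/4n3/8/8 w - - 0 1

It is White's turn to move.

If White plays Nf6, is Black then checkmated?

no

After Nf6: black king on h5; in check: yes, from the white knight on f6.
Black has 4 legal replies: Kg6, Kxg5, Kh4, gxf6.
In check but a legal move exists → not checkmate.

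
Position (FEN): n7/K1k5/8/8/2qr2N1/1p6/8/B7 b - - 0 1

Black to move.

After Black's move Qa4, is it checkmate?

yes

After Qa4: white king on a7; in check: yes, from the black queen on a4.
King squares — a6: attacked by Qa4; b6: attacked by Kc7; b7: attacked by Kc7; a8: attacked by Qa4; b8: attacked by Kc7.
White has no legal moves → checkmate.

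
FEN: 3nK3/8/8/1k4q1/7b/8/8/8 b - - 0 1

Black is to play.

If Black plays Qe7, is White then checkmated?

After Qe7: white king on e8; in check: yes, from the black queen on e7.
King squares — d7: attacked by Qe7; e7: attacked by Bh4; f7: attacked by Qe7; d8: attacked by Qe7; f8: attacked by Qe7.
White has no legal moves → checkmate.

yes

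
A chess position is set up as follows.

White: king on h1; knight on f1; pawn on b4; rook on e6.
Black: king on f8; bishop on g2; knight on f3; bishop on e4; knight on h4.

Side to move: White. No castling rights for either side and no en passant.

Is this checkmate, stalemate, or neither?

White to move; white king on h1.
In check: yes, from the black bishop on g2.
King squares — g1: attacked by Nf3; g2: attacked by Nh4; h2: attacked by Nf3.
Legal moves for White: none.
In check with no legal moves → checkmate.

checkmate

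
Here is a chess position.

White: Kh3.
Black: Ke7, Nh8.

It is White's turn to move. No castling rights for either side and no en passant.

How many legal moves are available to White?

White to move; king on h3.
In check: no.
Legal moves: Kh4, Kg4, Kg3, Kh2, Kg2.
Count: 5.

5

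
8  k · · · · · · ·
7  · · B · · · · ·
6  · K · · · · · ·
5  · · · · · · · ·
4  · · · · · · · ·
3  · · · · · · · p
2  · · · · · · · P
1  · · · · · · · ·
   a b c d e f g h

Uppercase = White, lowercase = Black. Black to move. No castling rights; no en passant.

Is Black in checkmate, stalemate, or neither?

stalemate

Black to move; black king on a8.
In check: no.
King squares — a7: attacked by Kb6; b7: attacked by Kb6; b8: attacked by Bc7.
Legal moves for Black: none.
Not in check and no legal moves → stalemate.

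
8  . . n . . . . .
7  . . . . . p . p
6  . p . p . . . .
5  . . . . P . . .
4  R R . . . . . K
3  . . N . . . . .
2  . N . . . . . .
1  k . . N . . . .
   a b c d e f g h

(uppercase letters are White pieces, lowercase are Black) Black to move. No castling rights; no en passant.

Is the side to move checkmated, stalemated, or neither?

Black to move; black king on a1.
In check: yes, from the white rook on a4.
King squares — b1: attacked by Nc3; a2: attacked by Nc3; b2: attacked by Nd1.
Legal moves for Black: none.
In check with no legal moves → checkmate.

checkmate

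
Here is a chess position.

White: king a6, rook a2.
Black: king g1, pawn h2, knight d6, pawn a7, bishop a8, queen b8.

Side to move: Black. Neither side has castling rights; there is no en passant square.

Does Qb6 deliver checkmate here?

After Qb6: white king on a6; in check: yes, from the black queen on b6.
King squares — a5: attacked by Qb6; b5: attacked by Qb6; b6: attacked by Pa7; a7: attacked by Qb6; b7: attacked by Qb6.
White has no legal moves → checkmate.

yes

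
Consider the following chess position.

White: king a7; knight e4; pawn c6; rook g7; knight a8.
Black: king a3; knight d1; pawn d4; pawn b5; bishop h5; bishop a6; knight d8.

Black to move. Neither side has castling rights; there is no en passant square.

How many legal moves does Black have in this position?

23

Black to move; king on a3.
In check: no.
Legal moves: Nf7, Nb7, Ne6, Nxc6+, Bc8, Bb7, Be8, Bf7, Bg6, Bg4, Bf3, Be2, Kb4, Ka4, Kb3, Kb2, Ka2, Ne3, Nc3, Nf2, Nb2, b4, d3.
Count: 23.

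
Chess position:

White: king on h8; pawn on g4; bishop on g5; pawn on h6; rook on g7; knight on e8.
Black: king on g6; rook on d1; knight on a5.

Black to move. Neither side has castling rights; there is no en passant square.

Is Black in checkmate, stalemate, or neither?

checkmate

Black to move; black king on g6.
In check: yes, from the white rook on g7.
King squares — f5: attacked by Pg4; g5: attacked by Rg7; h5: attacked by Pg4; f6: attacked by Bg5; h6: attacked by Bg5; f7: attacked by Rg7; g7: attacked by Ph6; h7: attacked by Rg7.
Legal moves for Black: none.
In check with no legal moves → checkmate.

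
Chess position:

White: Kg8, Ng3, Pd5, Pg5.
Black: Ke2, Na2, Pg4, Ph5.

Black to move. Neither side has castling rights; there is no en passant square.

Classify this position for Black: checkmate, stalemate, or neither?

Black to move; black king on e2.
In check: yes, from the white knight on g3.
King squares — d1: available; e1: available; f1: attacked by Ng3; d2: available; f2: available; d3: available; e3: available; f3: available.
Legal moves for Black: Kf3, Ke3, Kd3, Kf2, Kd2, Ke1, Kd1.
Black is in check but has 7 legal moves → neither.

neither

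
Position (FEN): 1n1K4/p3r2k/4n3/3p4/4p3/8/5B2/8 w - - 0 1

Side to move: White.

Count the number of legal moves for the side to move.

White to move; king on d8.
In check: yes, from the black knight on e6.
Legal moves: Kc8, Kxe7.
Count: 2.

2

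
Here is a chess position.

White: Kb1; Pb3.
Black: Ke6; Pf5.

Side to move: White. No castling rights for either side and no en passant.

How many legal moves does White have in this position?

6

White to move; king on b1.
In check: no.
Legal moves: Kc2, Kb2, Ka2, Kc1, Ka1, b4.
Count: 6.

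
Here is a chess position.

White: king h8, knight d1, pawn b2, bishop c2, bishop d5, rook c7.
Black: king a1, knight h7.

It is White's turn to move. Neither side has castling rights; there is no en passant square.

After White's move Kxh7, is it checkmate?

After Kxh7: black king on a1; in check: no.
Black is not in check, so this cannot be checkmate.

no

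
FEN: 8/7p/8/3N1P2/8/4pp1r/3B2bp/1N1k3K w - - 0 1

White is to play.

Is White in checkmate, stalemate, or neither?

White to move; white king on h1.
In check: yes, from the black bishop on g2.
King squares — g1: attacked by Ph2; g2: attacked by Pf3; h2: attacked by Rh3.
Legal moves for White: none.
In check with no legal moves → checkmate.

checkmate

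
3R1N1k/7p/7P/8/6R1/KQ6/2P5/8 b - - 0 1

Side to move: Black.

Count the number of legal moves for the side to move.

Black to move; king on h8.
In check: no.
Legal moves: none.
Count: 0.

0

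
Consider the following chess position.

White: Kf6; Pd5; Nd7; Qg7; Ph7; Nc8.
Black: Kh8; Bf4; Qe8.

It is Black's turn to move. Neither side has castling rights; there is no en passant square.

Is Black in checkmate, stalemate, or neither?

checkmate

Black to move; black king on h8.
In check: yes, from the white queen on g7.
King squares — g7: attacked by Kf6; h7: attacked by Qg7; g8: attacked by Qg7.
Legal moves for Black: none.
In check with no legal moves → checkmate.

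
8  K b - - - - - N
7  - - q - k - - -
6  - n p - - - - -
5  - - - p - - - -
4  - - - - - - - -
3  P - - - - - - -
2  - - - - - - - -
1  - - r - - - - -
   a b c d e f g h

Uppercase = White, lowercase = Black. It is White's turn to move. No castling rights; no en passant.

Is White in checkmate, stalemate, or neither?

White to move; white king on a8.
In check: yes, from the black knight on b6.
King squares — a7: attacked by Qc7; b7: attacked by Qc7; b8: attacked by Qc7.
Legal moves for White: none.
In check with no legal moves → checkmate.

checkmate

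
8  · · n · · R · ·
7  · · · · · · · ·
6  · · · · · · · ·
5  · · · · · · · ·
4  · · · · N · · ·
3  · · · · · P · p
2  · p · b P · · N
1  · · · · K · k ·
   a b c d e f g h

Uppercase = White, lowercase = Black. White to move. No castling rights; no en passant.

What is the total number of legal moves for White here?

White to move; king on e1.
In check: yes, from the black bishop on d2.
Legal moves: Kxd2, Kd1, Nxd2.
Count: 3.

3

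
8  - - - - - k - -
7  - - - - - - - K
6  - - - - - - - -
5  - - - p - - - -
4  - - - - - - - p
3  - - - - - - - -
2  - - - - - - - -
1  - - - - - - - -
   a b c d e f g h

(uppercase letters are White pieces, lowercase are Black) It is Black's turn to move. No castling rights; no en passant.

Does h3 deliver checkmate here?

After h3: white king on h7; in check: no.
White is not in check, so this cannot be checkmate.

no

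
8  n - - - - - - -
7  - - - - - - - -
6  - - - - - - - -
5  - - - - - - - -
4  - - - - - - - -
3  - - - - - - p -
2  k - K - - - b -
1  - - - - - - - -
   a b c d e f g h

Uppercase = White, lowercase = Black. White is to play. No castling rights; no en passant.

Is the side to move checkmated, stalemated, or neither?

neither

White to move; white king on c2.
In check: no.
Legal moves for White: Kd3, Kc3, Kd2, Kd1, Kc1.
White has 5 legal moves and is not in check → neither.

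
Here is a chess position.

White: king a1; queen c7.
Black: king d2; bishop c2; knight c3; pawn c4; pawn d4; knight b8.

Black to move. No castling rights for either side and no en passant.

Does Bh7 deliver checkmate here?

no

After Bh7: white king on a1; in check: no.
White is not in check, so this cannot be checkmate.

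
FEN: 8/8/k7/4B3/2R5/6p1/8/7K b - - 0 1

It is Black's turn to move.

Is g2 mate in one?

After g2: white king on h1; in check: yes, from the black pawn on g2.
White has 3 legal replies: Kh2, Kxg2, Kg1.
In check but a legal move exists → not checkmate.

no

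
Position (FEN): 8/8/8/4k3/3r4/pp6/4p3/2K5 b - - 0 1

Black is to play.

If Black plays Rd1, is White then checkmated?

After Rd1: white king on c1; in check: yes, from the black rook on d1.
King squares — b1: attacked by Rd1; d1: attacked by Pe2; b2: attacked by Pa3; c2: attacked by Pb3; d2: attacked by Rd1.
White has no legal moves → checkmate.

yes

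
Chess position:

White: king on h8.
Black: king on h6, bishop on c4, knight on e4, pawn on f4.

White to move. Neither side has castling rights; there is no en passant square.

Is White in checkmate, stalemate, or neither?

stalemate

White to move; white king on h8.
In check: no.
King squares — g7: attacked by Kh6; h7: attacked by Kh6; g8: attacked by Bc4.
Legal moves for White: none.
Not in check and no legal moves → stalemate.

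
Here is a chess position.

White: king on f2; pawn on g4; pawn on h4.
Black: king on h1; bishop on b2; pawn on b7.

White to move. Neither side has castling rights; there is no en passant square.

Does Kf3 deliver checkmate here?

After Kf3: black king on h1; in check: no.
Black is not in check, so this cannot be checkmate.

no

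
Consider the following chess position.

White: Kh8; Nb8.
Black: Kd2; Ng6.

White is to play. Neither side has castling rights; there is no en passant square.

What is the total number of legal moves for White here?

3

White to move; king on h8.
In check: yes, from the black knight on g6.
Legal moves: Kg8, Kh7, Kg7.
Count: 3.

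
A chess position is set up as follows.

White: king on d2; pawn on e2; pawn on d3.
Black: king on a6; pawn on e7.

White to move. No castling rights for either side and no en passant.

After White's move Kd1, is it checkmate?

no

After Kd1: black king on a6; in check: no.
Black is not in check, so this cannot be checkmate.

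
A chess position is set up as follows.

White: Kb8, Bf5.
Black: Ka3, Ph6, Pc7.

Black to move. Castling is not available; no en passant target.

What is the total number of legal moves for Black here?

8

Black to move; king on a3.
In check: no.
Legal moves: Kb4, Ka4, Kb3, Kb2, Ka2, c6, h5, c5.
Count: 8.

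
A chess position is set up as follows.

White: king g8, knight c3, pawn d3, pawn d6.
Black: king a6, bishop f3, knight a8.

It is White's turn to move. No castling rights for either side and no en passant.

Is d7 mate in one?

no

After d7: black king on a6; in check: no.
Black is not in check, so this cannot be checkmate.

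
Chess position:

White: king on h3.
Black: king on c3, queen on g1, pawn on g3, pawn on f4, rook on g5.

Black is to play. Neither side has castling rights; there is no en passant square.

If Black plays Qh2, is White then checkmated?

yes

After Qh2: white king on h3; in check: yes, from the black queen on h2.
King squares — g2: attacked by Qh2; h2: attacked by Pg3; g3: attacked by Qh2; g4: attacked by Rg5; h4: attacked by Qh2.
White has no legal moves → checkmate.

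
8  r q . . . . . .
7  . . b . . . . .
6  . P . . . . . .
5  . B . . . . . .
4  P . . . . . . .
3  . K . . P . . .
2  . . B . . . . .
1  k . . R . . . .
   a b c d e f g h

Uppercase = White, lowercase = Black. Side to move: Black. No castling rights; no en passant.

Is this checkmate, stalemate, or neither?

Black to move; black king on a1.
In check: yes, from the white rook on d1.
King squares — b1: attacked by Rd1; a2: attacked by Kb3; b2: attacked by Kb3.
Legal moves for Black: none.
In check with no legal moves → checkmate.

checkmate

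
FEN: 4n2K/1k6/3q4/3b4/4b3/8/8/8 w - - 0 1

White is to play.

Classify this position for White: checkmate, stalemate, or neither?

White to move; white king on h8.
In check: no.
King squares — g7: attacked by Ne8; h7: attacked by Be4; g8: attacked by Bd5.
Legal moves for White: none.
Not in check and no legal moves → stalemate.

stalemate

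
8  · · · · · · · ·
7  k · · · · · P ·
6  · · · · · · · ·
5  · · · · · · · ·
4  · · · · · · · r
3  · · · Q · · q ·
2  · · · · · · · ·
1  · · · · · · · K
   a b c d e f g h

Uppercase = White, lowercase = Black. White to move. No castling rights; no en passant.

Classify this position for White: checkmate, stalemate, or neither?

White to move; white king on h1.
In check: yes, from the black rook on h4.
King squares — g1: attacked by Qg3; g2: attacked by Qg3; h2: attacked by Qg3.
Legal moves for White: none.
In check with no legal moves → checkmate.

checkmate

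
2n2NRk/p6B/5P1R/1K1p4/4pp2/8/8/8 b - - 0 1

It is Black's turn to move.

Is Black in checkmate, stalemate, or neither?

Black to move; black king on h8.
In check: yes, from the white rook on g8.
King squares — g7: attacked by Pf6; h7: attacked by Rh6; g8: attacked by Bh7.
Legal moves for Black: none.
In check with no legal moves → checkmate.

checkmate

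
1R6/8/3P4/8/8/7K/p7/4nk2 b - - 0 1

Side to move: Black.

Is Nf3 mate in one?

After Nf3: white king on h3; in check: no.
White is not in check, so this cannot be checkmate.

no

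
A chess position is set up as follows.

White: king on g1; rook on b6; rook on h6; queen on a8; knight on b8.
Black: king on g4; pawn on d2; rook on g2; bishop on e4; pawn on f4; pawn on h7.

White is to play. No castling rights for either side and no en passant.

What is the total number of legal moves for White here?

White to move; king on g1.
In check: yes, from the black rook on g2.
Legal moves: Kh1, Kf1.
Count: 2.

2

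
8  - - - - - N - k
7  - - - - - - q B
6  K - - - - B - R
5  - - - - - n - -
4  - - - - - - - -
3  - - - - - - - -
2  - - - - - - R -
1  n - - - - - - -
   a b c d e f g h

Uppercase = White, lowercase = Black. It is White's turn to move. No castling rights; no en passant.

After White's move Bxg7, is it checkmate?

After Bxg7: black king on h8; in check: yes, from the white bishop on g7.
Black has 1 legal reply: Nxg7.
In check but a legal move exists → not checkmate.

no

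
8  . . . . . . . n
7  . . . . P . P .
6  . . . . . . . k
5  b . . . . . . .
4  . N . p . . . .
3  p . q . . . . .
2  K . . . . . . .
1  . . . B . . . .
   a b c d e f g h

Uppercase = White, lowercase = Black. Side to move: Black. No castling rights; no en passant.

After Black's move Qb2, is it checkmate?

After Qb2: white king on a2; in check: yes, from the black queen on b2.
King squares — a1: attacked by Qb2; b1: attacked by Qb2; b2: attacked by Pa3; a3: attacked by Qb2; b3: attacked by Qb2.
White has no legal moves → checkmate.

yes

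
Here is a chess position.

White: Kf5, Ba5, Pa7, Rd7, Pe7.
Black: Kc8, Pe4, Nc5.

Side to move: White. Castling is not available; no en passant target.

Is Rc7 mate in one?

yes

After Rc7: black king on c8; in check: yes, from the white rook on c7.
King squares — b7: attacked by Rc7; c7: attacked by Ba5; d7: attacked by Rc7; b8: attacked by Pa7; d8: attacked by Pe7.
Black has no legal moves → checkmate.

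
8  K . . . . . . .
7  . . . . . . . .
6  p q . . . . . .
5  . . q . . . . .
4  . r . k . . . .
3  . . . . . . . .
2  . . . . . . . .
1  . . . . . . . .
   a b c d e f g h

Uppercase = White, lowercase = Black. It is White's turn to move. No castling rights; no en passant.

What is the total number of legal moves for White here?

0

White to move; king on a8.
In check: no.
Legal moves: none.
Count: 0.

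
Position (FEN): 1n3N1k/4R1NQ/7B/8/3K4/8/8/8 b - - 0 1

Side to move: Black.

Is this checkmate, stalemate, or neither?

Black to move; black king on h8.
In check: yes, from the white queen on h7.
King squares — g7: attacked by Bh6; h7: attacked by Nf8; g8: attacked by Qh7.
Legal moves for Black: none.
In check with no legal moves → checkmate.

checkmate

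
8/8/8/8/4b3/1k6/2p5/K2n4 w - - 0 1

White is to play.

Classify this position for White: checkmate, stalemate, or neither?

White to move; white king on a1.
In check: no.
King squares — b1: attacked by Pc2; a2: attacked by Kb3; b2: attacked by Nd1.
Legal moves for White: none.
Not in check and no legal moves → stalemate.

stalemate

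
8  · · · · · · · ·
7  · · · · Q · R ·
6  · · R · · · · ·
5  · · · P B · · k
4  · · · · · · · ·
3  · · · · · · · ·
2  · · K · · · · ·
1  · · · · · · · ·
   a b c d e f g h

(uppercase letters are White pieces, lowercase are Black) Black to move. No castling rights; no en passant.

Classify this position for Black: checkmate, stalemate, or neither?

stalemate

Black to move; black king on h5.
In check: no.
King squares — g4: attacked by Rg7; h4: attacked by Qe7; g5: attacked by Qe7; g6: attacked by Rc6; h6: attacked by Rc6.
Legal moves for Black: none.
Not in check and no legal moves → stalemate.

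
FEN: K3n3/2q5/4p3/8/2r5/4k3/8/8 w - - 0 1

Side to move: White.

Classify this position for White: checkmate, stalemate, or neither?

White to move; white king on a8.
In check: no.
King squares — a7: attacked by Qc7; b7: attacked by Qc7; b8: attacked by Qc7.
Legal moves for White: none.
Not in check and no legal moves → stalemate.

stalemate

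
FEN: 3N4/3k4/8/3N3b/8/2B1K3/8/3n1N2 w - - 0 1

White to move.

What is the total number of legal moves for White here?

5

White to move; king on e3.
In check: yes, from the black knight on d1.
Legal moves: Kf4, Ke4, Kd4, Kd3, Kd2.
Count: 5.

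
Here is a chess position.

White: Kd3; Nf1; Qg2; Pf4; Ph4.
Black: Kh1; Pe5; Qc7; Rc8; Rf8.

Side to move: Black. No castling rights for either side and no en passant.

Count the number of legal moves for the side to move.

1

Black to move; king on h1.
In check: yes, from the white queen on g2.
Legal moves: Kxg2.
Count: 1.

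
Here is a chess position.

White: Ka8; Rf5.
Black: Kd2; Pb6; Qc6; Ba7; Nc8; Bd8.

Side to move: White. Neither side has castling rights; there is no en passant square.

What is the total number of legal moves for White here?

0

White to move; king on a8.
In check: yes, from the black queen on c6.
Legal moves: none.
Count: 0.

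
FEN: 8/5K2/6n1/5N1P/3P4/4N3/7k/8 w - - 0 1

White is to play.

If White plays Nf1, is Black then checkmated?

After Nf1: black king on h2; in check: yes, from the white knight on f1.
Black has 4 legal replies: Kh3, Kg2, Kh1, Kg1.
In check but a legal move exists → not checkmate.

no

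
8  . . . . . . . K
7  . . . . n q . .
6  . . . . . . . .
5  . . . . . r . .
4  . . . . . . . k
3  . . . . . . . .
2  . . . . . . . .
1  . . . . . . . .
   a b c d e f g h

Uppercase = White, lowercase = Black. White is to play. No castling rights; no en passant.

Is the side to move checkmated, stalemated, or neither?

stalemate

White to move; white king on h8.
In check: no.
King squares — g7: attacked by Qf7; h7: attacked by Qf7; g8: attacked by Ne7.
Legal moves for White: none.
Not in check and no legal moves → stalemate.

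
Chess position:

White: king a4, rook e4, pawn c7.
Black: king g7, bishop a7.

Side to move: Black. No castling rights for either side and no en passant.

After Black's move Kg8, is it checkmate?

After Kg8: white king on a4; in check: no.
White is not in check, so this cannot be checkmate.

no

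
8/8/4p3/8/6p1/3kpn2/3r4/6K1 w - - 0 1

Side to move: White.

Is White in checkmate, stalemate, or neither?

neither

White to move; white king on g1.
In check: yes, from the black knight on f3.
King squares — f1: available; h1: available; f2: attacked by Rd2; g2: attacked by Rd2; h2: attacked by Rd2.
Legal moves for White: Kh1, Kf1.
White is in check but has 2 legal moves → neither.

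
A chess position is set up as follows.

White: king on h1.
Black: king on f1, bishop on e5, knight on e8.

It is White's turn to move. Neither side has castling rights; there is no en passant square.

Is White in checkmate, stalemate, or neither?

stalemate

White to move; white king on h1.
In check: no.
King squares — g1: attacked by Kf1; g2: attacked by Kf1; h2: attacked by Be5.
Legal moves for White: none.
Not in check and no legal moves → stalemate.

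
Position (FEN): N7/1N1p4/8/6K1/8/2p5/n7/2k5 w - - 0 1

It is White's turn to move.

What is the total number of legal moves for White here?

White to move; king on g5.
In check: no.
Legal moves: Nc7, Nb6, Nd8, Nd6, Nc5, Na5, Kh6, Kg6, Kf6, Kh5, Kf5, Kh4, Kg4, Kf4.
Count: 14.

14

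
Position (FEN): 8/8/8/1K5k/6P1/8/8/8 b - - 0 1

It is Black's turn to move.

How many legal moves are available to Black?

5

Black to move; king on h5.
In check: yes, from the white pawn on g4.
Legal moves: Kh6, Kg6, Kg5, Kh4, Kxg4.
Count: 5.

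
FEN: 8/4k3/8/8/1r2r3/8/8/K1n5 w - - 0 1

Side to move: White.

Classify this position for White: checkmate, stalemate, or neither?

stalemate

White to move; white king on a1.
In check: no.
King squares — b1: attacked by Rb4; a2: attacked by Nc1; b2: attacked by Rb4.
Legal moves for White: none.
Not in check and no legal moves → stalemate.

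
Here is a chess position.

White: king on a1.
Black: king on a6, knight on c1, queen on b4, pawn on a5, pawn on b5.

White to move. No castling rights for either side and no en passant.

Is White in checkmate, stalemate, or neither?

stalemate

White to move; white king on a1.
In check: no.
King squares — b1: attacked by Qb4; a2: attacked by Nc1; b2: attacked by Qb4.
Legal moves for White: none.
Not in check and no legal moves → stalemate.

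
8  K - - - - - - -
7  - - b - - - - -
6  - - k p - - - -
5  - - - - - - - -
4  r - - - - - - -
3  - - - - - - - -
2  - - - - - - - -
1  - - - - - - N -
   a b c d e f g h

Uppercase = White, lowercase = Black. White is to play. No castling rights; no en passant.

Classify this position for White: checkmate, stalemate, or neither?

White to move; white king on a8.
In check: yes, from the black rook on a4.
King squares — a7: attacked by Ra4; b7: attacked by Kc6; b8: attacked by Bc7.
Legal moves for White: none.
In check with no legal moves → checkmate.

checkmate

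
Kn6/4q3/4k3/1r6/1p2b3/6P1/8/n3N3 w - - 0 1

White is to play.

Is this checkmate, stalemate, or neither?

checkmate

White to move; white king on a8.
In check: yes, from the black bishop on e4.
King squares — a7: attacked by Qe7; b7: attacked by Be4; b8: attacked by Rb5.
Legal moves for White: none.
In check with no legal moves → checkmate.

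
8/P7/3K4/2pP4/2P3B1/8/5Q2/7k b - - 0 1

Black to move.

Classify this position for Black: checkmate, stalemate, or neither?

Black to move; black king on h1.
In check: no.
King squares — g1: attacked by Qf2; g2: attacked by Qf2; h2: attacked by Qf2.
Legal moves for Black: none.
Not in check and no legal moves → stalemate.

stalemate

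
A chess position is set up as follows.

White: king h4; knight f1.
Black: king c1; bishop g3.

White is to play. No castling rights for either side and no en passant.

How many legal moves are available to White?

White to move; king on h4.
In check: yes, from the black bishop on g3.
Legal moves: Kh5, Kg5, Kg4, Kh3, Kxg3, Nxg3.
Count: 6.

6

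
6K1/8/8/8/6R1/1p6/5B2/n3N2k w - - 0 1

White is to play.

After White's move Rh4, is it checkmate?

After Rh4: black king on h1; in check: yes, from the white rook on h4.
King squares — g1: attacked by Bf2; g2: attacked by Ne1; h2: attacked by Rh4.
Black has no legal moves → checkmate.

yes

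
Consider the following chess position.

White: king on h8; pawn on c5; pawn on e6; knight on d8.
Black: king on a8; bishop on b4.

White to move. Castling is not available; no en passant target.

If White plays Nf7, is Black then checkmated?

After Nf7: black king on a8; in check: no.
Black is not in check, so this cannot be checkmate.

no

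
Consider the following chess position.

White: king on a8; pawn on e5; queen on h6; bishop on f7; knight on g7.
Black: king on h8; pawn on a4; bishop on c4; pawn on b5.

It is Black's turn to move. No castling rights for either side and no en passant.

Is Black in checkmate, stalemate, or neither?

Black to move; black king on h8.
In check: yes, from the white queen on h6.
King squares — g7: attacked by Qh6; h7: attacked by Qh6; g8: attacked by Bf7.
Legal moves for Black: none.
In check with no legal moves → checkmate.

checkmate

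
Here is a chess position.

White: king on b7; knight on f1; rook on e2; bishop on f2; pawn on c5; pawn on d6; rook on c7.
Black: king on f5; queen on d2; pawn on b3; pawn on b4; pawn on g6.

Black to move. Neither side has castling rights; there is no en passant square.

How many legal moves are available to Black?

Black to move; king on f5.
In check: no.
Legal moves: Kf6, Kg5, Kg4, Kf4, Qh6, Qxd6, Qg5, Qd5+, Qf4, Qd4, Qe3, Qd3, Qc3, Qxe2, Qc2, Qb2, Qa2, Qe1, Qd1, Qc1, g5, b2.
Count: 22.

22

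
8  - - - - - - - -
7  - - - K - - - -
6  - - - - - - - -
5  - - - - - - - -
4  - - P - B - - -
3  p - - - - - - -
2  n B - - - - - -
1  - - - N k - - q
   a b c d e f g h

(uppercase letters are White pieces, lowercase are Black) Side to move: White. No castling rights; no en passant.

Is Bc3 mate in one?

no

After Bc3: black king on e1; in check: yes, from the white bishop on c3.
Black has 4 legal replies: Ke2, Kf1, Kxd1, Nxc3.
In check but a legal move exists → not checkmate.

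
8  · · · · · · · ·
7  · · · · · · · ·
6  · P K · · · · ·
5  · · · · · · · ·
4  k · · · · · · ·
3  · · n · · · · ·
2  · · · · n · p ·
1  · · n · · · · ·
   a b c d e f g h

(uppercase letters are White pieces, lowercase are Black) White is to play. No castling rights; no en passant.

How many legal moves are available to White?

White to move; king on c6.
In check: no.
Legal moves: Kd7, Kc7, Kb7, Kd6, Kc5, b7.
Count: 6.

6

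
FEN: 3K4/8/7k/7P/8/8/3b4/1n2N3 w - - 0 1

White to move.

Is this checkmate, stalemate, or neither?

White to move; white king on d8.
In check: no.
Legal moves for White: Ke8, Kc8, Ke7, Kd7, Kc7, Nf3, Nd3, Ng2, Nc2.
White has 9 legal moves and is not in check → neither.

neither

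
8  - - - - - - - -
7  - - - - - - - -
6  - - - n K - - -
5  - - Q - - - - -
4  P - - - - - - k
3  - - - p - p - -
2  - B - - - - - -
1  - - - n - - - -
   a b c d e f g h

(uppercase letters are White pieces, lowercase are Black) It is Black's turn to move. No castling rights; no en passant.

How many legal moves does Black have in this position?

Black to move; king on h4.
In check: no.
Legal moves: Ne8, Nc8, Nf7, Nb7, Nf5, Nb5, Ne4, Nc4, Kg4, Kh3, Kg3, Ne3, Nc3, Nf2, Nxb2, f2, d2.
Count: 17.

17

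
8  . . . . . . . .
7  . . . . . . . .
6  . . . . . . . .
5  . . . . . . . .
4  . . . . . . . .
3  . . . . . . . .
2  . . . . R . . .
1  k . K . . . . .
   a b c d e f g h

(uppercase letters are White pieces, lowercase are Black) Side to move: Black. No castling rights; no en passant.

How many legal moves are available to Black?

Black to move; king on a1.
In check: no.
Legal moves: none.
Count: 0.

0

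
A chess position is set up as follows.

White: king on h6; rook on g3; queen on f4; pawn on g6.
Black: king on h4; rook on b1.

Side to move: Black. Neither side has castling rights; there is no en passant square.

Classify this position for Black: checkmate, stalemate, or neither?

Black to move; black king on h4.
In check: yes, from the white queen on f4.
King squares — g3: attacked by Qf4; h3: attacked by Rg3; g4: attacked by Rg3; g5: attacked by Rg3; h5: attacked by Kh6.
Legal moves for Black: none.
In check with no legal moves → checkmate.

checkmate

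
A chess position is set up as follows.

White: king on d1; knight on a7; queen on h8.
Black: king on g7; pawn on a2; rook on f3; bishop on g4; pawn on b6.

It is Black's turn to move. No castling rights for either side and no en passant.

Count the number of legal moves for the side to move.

Black to move; king on g7.
In check: yes, from the white queen on h8.
Legal moves: Kxh8, Kf7, Kg6.
Count: 3.

3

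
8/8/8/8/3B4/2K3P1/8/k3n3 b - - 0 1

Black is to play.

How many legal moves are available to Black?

Black to move; king on a1.
In check: no.
Legal moves: Nf3, Nd3, Ng2, Nc2, Ka2, Kb1.
Count: 6.

6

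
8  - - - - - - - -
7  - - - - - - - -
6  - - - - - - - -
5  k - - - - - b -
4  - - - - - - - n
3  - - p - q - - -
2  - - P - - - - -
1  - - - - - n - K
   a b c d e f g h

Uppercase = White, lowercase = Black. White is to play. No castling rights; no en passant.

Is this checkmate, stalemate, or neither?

stalemate

White to move; white king on h1.
In check: no.
King squares — g1: attacked by Qe3; g2: attacked by Nh4; h2: attacked by Nf1.
Legal moves for White: none.
Not in check and no legal moves → stalemate.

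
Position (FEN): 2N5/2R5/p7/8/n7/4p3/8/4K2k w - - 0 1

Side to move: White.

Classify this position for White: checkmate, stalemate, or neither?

neither

White to move; white king on e1.
In check: no.
Legal moves for White include: Ne7, Na7, Nd6, Nb6, Rh7+, Rg7, Rf7, Re7, Rd7, Rb7, Ra7, Rc6, Rc5, Rc4, Rc3, Rc2, Rc1, Ke2, ... (list truncated; more exist).
White has legal moves and is not in check → neither.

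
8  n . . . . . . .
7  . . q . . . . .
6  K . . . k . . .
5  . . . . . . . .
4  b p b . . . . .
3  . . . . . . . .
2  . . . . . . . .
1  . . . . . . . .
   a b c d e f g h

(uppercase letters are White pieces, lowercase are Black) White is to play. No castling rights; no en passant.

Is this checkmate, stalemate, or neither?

White to move; white king on a6.
In check: yes, from the black bishop on c4.
King squares — a5: attacked by Qc7; b5: attacked by Ba4; b6: attacked by Qc7; a7: attacked by Qc7; b7: attacked by Qc7.
Legal moves for White: none.
In check with no legal moves → checkmate.

checkmate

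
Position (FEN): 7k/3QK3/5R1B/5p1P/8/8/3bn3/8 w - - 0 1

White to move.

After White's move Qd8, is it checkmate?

no

After Qd8: black king on h8; in check: yes, from the white queen on d8.
Black has 1 legal reply: Kh7.
In check but a legal move exists → not checkmate.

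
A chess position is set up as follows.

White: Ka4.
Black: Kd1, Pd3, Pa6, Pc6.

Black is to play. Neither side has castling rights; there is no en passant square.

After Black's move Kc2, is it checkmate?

no

After Kc2: white king on a4; in check: no.
White is not in check, so this cannot be checkmate.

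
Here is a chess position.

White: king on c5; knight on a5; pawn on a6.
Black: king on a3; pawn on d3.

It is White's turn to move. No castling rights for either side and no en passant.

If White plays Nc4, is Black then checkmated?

After Nc4: black king on a3; in check: yes, from the white knight on c4.
Black has 3 legal replies: Ka4, Kb3, Ka2.
In check but a legal move exists → not checkmate.

no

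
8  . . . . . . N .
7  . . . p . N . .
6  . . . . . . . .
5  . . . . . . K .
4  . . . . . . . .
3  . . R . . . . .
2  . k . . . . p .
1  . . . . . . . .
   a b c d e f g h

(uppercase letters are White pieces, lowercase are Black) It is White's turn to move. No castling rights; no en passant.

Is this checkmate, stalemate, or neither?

neither

White to move; white king on g5.
In check: no.
Legal moves for White include: Ne7, Ngh6, Nf6, Nh8, Nd8, Nfh6, Nd6, Ne5, Kh6, Kg6, Kf6, Kh5, Kf5, Kh4, Kg4, Kf4, Rc8, Rc7, ... (list truncated; more exist).
White has legal moves and is not in check → neither.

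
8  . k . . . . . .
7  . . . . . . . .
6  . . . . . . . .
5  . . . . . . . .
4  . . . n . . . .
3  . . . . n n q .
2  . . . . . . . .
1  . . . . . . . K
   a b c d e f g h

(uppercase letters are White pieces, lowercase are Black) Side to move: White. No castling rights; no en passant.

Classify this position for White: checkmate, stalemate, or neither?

stalemate

White to move; white king on h1.
In check: no.
King squares — g1: attacked by Nf3; g2: attacked by Ne3; h2: attacked by Nf3.
Legal moves for White: none.
Not in check and no legal moves → stalemate.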